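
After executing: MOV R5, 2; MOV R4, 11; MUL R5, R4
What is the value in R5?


Register state trace:
  MOV R5, 2  → R5 = 2
  MOV R4, 11  → R4 = 11
  MUL R5, R4  → R5 = 2 * 11 = 22
Final: R5 = 22

22


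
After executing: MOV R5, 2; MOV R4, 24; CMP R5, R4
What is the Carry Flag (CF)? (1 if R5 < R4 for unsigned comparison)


Register state trace:
  MOV R5, 2  → R5 = 2
  MOV R4, 24  → R4 = 24
  CMP R5, R4  → unsigned 2 - 24: borrow occurs
  2 < 24, so CF = 1
CF = 1

1


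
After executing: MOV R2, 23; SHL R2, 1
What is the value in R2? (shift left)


Register state trace:
  MOV R2, 23  → R2 = 23
  SHL R2, 1  → R2 = 23 << 1 = 23 * 2^1 = 46
Final: R2 = 46

46


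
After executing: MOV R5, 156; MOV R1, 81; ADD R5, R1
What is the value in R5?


Register state trace:
  MOV R5, 156  → R5 = 156
  MOV R1, 81  → R1 = 81
  ADD R5, R1  → R5 = 156 + 81 = 237
Final: R5 = 237

237


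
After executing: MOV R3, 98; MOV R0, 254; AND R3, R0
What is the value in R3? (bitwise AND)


Register state trace:
  MOV R3, 98  → R3 = 98 (0b01100010)
  MOV R0, 254  → R0 = 254 (0b11111110)
  AND R3, R0  → R3 = 98 AND 254 = 98 (0b01100010)
Final: R3 = 98

98


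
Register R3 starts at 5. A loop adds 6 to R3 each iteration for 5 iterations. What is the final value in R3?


Starting value: R3 = 5
  Iter 1: R3 = 5 + 6 = 11
  Iter 2: R3 = 11 + 6 = 17
  Iter 3: R3 = 17 + 6 = 23
  Iter 4: R3 = 23 + 6 = 29
  Iter 5: R3 = 29 + 6 = 35
Final: R3 = 35

35


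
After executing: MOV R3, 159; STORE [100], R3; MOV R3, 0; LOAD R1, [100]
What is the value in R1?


Register and memory trace:
  MOV R3, 159  → R3 = 159
  STORE [100], R3  → mem[100] = 159
  MOV R3, 0  → R3 = 0
  LOAD R1, [100]  → R1 = mem[100] = 159
Final: R1 = 159

159


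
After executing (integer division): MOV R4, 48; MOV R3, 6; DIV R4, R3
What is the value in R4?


Register state trace:
  MOV R4, 48  → R4 = 48
  MOV R3, 6  → R3 = 6
  DIV R4, R3  → R4 = 48 // 6 = 8
Final: R4 = 8

8


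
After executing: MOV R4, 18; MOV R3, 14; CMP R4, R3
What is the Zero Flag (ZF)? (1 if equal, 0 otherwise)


Register state trace:
  MOV R4, 18  → R4 = 18
  MOV R3, 14  → R3 = 14
  CMP R4, R3  → computes 18 - 14 = 4
  Result is nonzero, so values are not equal
ZF = 0

0


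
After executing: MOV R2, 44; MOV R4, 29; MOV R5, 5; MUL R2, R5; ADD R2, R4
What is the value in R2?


Register state trace:
  MOV R2, 44  → R2 = 44
  MOV R4, 29  → R4 = 29
  MOV R5, 5  → R5 = 5
  MUL R2, R5  → R2 = 44 * 5 = 220
  ADD R2, R4  → R2 = 220 + 29 = 249
Final: R2 = 249

249


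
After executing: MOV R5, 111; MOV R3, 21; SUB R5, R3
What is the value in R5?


Register state trace:
  MOV R5, 111  → R5 = 111
  MOV R3, 21  → R3 = 21
  SUB R5, R3  → R5 = 111 - 21 = 90
Final: R5 = 90

90


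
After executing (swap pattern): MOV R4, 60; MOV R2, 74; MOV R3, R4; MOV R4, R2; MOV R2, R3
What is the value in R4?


Register state trace (swap pattern):
  MOV R4, 60  → R4 = 60
  MOV R2, 74  → R2 = 74
  MOV R3, R4  → R3 = 60  (save R4)
  MOV R4, R2  → R4 = 74  (R4 gets R2's value)
  MOV R2, R3  → R2 = 60  (R2 gets saved value)
Final: R4 = 74

74


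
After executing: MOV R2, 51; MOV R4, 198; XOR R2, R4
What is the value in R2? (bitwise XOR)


Register state trace:
  MOV R2, 51  → R2 = 51 (0b00110011)
  MOV R4, 198  → R4 = 198 (0b11000110)
  XOR R2, R4  → R2 = 51 XOR 198 = 245 (0b11110101)
Final: R2 = 245

245


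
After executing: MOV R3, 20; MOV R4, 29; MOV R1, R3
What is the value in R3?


Register state trace:
  MOV R3, 20  → R3 = 20
  MOV R4, 29  → R4 = 29
  MOV R1, R3  → R1 = 20
Final: R3 = 20

20


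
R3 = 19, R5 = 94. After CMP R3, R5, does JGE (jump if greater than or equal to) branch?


Trace:
  R3 = 19, R5 = 94
  CMP R3, R5  → compares 19 vs 94
  JGE checks: is 19 greater than or equal to 94?
  19 < 94, so condition is false
Branch taken: No

No


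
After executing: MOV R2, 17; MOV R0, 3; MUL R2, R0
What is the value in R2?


Register state trace:
  MOV R2, 17  → R2 = 17
  MOV R0, 3  → R0 = 3
  MUL R2, R0  → R2 = 17 * 3 = 51
Final: R2 = 51

51


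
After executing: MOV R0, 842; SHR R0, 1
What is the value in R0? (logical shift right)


Register state trace:
  MOV R0, 842  → R0 = 842
  SHR R0, 1  → R0 = 842 >> 1 = 842 // 2^1 = 421
Final: R0 = 421

421


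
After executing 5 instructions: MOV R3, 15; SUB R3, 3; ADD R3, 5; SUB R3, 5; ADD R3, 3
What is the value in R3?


Register state trace:
  MOV R3, 15  → R3 = 15
  SUB R3, 3  → R3 = 15 - 3 = 12
  ADD R3, 5  → R3 = 12 + 5 = 17
  SUB R3, 5  → R3 = 17 - 5 = 12
  ADD R3, 3  → R3 = 12 + 3 = 15
Final: R3 = 15

15


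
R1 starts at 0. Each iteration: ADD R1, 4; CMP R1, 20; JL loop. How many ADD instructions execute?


Loop trace (R1 starts at 0, target 20, step 4):
  ADD #1: R1 = 0 + 4 = 4  → 4 < 20, loop
  ADD #2: R1 = 4 + 4 = 8  → 8 < 20, loop
  ADD #3: R1 = 8 + 4 = 12  → 12 < 20, loop
  ADD #4: R1 = 12 + 4 = 16  → 16 < 20, loop
  ADD #5: R1 = 16 + 4 = 20  → 20 >= 20, exit
Total ADD instructions: 5

5


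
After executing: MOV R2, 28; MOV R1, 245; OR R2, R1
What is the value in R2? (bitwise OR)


Register state trace:
  MOV R2, 28  → R2 = 28 (0b00011100)
  MOV R1, 245  → R1 = 245 (0b11110101)
  OR R2, R1   → R2 = 28 OR 245 = 253 (0b11111101)
Final: R2 = 253

253


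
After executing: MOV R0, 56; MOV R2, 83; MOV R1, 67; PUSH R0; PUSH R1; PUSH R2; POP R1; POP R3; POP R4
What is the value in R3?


Stack trace (top is rightmost):
  MOV R0, 56  → R0 = 56
  MOV R2, 83  → R2 = 83
  MOV R1, 67  → R1 = 67
  PUSH R0  → stack: [56]
  PUSH R1  → stack: [56, 67]
  PUSH R2  → stack: [56, 67, 83]
  POP R1  → R1 = 83, stack: [56, 67]
  POP R3  → R3 = 67, stack: [56]
  POP R4  → R4 = 56, stack: []
Final: R3 = 67

67


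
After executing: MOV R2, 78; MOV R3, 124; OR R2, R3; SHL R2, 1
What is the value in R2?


Register state trace:
  MOV R2, 78  → R2 = 78 (0b01001110)
  MOV R3, 124  → R3 = 124 (0b01111100)
  OR R2, R3  → R2 = 78 OR 124 = 126 (0b01111110)
  SHL R2, 1  → R2 = 126 << 1 = 252
Final: R2 = 252

252


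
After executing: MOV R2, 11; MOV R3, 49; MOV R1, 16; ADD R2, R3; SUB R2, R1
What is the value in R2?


Register state trace:
  MOV R2, 11  → R2 = 11
  MOV R3, 49  → R3 = 49
  MOV R1, 16  → R1 = 16
  ADD R2, R3  → R2 = 11 + 49 = 60
  SUB R2, R1  → R2 = 60 - 16 = 44
Final: R2 = 44

44


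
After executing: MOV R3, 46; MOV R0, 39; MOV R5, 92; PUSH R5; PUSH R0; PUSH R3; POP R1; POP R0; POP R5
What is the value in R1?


Stack trace (top is rightmost):
  MOV R3, 46  → R3 = 46
  MOV R0, 39  → R0 = 39
  MOV R5, 92  → R5 = 92
  PUSH R5  → stack: [92]
  PUSH R0  → stack: [92, 39]
  PUSH R3  → stack: [92, 39, 46]
  POP R1  → R1 = 46, stack: [92, 39]
  POP R0  → R0 = 39, stack: [92]
  POP R5  → R5 = 92, stack: []
Final: R1 = 46

46


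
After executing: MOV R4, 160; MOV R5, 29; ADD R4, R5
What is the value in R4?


Register state trace:
  MOV R4, 160  → R4 = 160
  MOV R5, 29  → R5 = 29
  ADD R4, R5  → R4 = 160 + 29 = 189
Final: R4 = 189

189


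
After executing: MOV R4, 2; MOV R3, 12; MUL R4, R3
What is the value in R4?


Register state trace:
  MOV R4, 2  → R4 = 2
  MOV R3, 12  → R3 = 12
  MUL R4, R3  → R4 = 2 * 12 = 24
Final: R4 = 24

24


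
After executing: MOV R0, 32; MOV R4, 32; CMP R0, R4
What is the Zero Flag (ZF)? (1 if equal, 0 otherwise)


Register state trace:
  MOV R0, 32  → R0 = 32
  MOV R4, 32  → R4 = 32
  CMP R0, R4  → computes 32 - 32 = 0
  Result is zero, so values are equal
ZF = 1

1


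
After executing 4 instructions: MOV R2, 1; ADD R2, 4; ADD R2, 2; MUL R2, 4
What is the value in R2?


Register state trace:
  MOV R2, 1  → R2 = 1
  ADD R2, 4  → R2 = 1 + 4 = 5
  ADD R2, 2  → R2 = 5 + 2 = 7
  MUL R2, 4  → R2 = 7 * 4 = 28
Final: R2 = 28

28


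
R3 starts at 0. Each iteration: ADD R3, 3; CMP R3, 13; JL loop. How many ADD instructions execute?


Loop trace (R3 starts at 0, target 13, step 3):
  ADD #1: R3 = 0 + 3 = 3  → 3 < 13, loop
  ADD #2: R3 = 3 + 3 = 6  → 6 < 13, loop
  ADD #3: R3 = 6 + 3 = 9  → 9 < 13, loop
  ADD #4: R3 = 9 + 3 = 12  → 12 < 13, loop
  ADD #5: R3 = 12 + 3 = 15  → 15 >= 13, exit
Total ADD instructions: 5

5


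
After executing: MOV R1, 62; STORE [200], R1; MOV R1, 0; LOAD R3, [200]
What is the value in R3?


Register and memory trace:
  MOV R1, 62  → R1 = 62
  STORE [200], R1  → mem[200] = 62
  MOV R1, 0  → R1 = 0
  LOAD R3, [200]  → R3 = mem[200] = 62
Final: R3 = 62

62


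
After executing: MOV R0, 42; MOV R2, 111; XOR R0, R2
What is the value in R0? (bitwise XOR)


Register state trace:
  MOV R0, 42  → R0 = 42 (0b00101010)
  MOV R2, 111  → R2 = 111 (0b01101111)
  XOR R0, R2  → R0 = 42 XOR 111 = 69 (0b01000101)
Final: R0 = 69

69


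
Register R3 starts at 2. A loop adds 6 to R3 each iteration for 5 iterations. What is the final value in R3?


Starting value: R3 = 2
  Iter 1: R3 = 2 + 6 = 8
  Iter 2: R3 = 8 + 6 = 14
  Iter 3: R3 = 14 + 6 = 20
  Iter 4: R3 = 20 + 6 = 26
  Iter 5: R3 = 26 + 6 = 32
Final: R3 = 32

32


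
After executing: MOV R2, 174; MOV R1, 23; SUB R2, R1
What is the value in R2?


Register state trace:
  MOV R2, 174  → R2 = 174
  MOV R1, 23  → R1 = 23
  SUB R2, R1  → R2 = 174 - 23 = 151
Final: R2 = 151

151


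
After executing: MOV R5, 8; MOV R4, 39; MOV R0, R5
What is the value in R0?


Register state trace:
  MOV R5, 8  → R5 = 8
  MOV R4, 39  → R4 = 39
  MOV R0, R5  → R0 = 8
Final: R0 = 8

8


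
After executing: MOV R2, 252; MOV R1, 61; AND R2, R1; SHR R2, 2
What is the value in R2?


Register state trace:
  MOV R2, 252  → R2 = 252 (0b11111100)
  MOV R1, 61  → R1 = 61 (0b00111101)
  AND R2, R1  → R2 = 252 AND 61 = 60 (0b00111100)
  SHR R2, 2  → R2 = 60 >> 2 = 15
Final: R2 = 15

15


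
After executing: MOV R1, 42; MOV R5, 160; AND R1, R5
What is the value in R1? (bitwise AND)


Register state trace:
  MOV R1, 42  → R1 = 42 (0b00101010)
  MOV R5, 160  → R5 = 160 (0b10100000)
  AND R1, R5  → R1 = 42 AND 160 = 32 (0b00100000)
Final: R1 = 32

32


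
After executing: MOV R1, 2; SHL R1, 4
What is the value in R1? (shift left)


Register state trace:
  MOV R1, 2  → R1 = 2
  SHL R1, 4  → R1 = 2 << 4 = 2 * 2^4 = 32
Final: R1 = 32

32


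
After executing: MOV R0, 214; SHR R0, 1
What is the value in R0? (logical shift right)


Register state trace:
  MOV R0, 214  → R0 = 214
  SHR R0, 1  → R0 = 214 >> 1 = 214 // 2^1 = 107
Final: R0 = 107

107


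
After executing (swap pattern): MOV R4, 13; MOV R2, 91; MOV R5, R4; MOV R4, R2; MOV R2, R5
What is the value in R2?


Register state trace (swap pattern):
  MOV R4, 13  → R4 = 13
  MOV R2, 91  → R2 = 91
  MOV R5, R4  → R5 = 13  (save R4)
  MOV R4, R2  → R4 = 91  (R4 gets R2's value)
  MOV R2, R5  → R2 = 13  (R2 gets saved value)
Final: R2 = 13

13


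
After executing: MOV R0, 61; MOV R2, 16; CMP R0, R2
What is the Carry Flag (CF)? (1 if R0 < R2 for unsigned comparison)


Register state trace:
  MOV R0, 61  → R0 = 61
  MOV R2, 16  → R2 = 16
  CMP R0, R2  → unsigned 61 - 16: no borrow
  61 >= 16, so CF = 0
CF = 0

0


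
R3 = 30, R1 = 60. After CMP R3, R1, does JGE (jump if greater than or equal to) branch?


Trace:
  R3 = 30, R1 = 60
  CMP R3, R1  → compares 30 vs 60
  JGE checks: is 30 greater than or equal to 60?
  30 < 60, so condition is false
Branch taken: No

No


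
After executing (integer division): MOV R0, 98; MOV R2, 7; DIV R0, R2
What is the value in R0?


Register state trace:
  MOV R0, 98  → R0 = 98
  MOV R2, 7  → R2 = 7
  DIV R0, R2  → R0 = 98 // 7 = 14
Final: R0 = 14

14


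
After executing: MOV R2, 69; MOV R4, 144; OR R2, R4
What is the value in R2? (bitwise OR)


Register state trace:
  MOV R2, 69  → R2 = 69 (0b01000101)
  MOV R4, 144  → R4 = 144 (0b10010000)
  OR R2, R4   → R2 = 69 OR 144 = 213 (0b11010101)
Final: R2 = 213

213


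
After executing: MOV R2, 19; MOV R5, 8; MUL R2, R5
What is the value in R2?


Register state trace:
  MOV R2, 19  → R2 = 19
  MOV R5, 8  → R5 = 8
  MUL R2, R5  → R2 = 19 * 8 = 152
Final: R2 = 152

152


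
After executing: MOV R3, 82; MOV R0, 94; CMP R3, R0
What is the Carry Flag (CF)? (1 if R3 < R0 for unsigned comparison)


Register state trace:
  MOV R3, 82  → R3 = 82
  MOV R0, 94  → R0 = 94
  CMP R3, R0  → unsigned 82 - 94: borrow occurs
  82 < 94, so CF = 1
CF = 1

1


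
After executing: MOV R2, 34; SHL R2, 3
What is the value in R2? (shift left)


Register state trace:
  MOV R2, 34  → R2 = 34
  SHL R2, 3  → R2 = 34 << 3 = 34 * 2^3 = 272
Final: R2 = 272

272


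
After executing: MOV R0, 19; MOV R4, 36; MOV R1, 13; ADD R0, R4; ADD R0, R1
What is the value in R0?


Register state trace:
  MOV R0, 19  → R0 = 19
  MOV R4, 36  → R4 = 36
  MOV R1, 13  → R1 = 13
  ADD R0, R4  → R0 = 19 + 36 = 55
  ADD R0, R1  → R0 = 55 + 13 = 68
Final: R0 = 68

68


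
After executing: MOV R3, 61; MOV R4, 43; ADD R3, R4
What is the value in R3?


Register state trace:
  MOV R3, 61  → R3 = 61
  MOV R4, 43  → R4 = 43
  ADD R3, R4  → R3 = 61 + 43 = 104
Final: R3 = 104

104


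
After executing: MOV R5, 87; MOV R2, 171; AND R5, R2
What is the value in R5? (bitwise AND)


Register state trace:
  MOV R5, 87  → R5 = 87 (0b01010111)
  MOV R2, 171  → R2 = 171 (0b10101011)
  AND R5, R2  → R5 = 87 AND 171 = 3 (0b00000011)
Final: R5 = 3

3


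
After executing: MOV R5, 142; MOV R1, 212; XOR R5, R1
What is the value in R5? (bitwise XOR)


Register state trace:
  MOV R5, 142  → R5 = 142 (0b10001110)
  MOV R1, 212  → R1 = 212 (0b11010100)
  XOR R5, R1  → R5 = 142 XOR 212 = 90 (0b01011010)
Final: R5 = 90

90


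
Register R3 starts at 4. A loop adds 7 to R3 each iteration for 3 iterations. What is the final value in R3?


Starting value: R3 = 4
  Iter 1: R3 = 4 + 7 = 11
  Iter 2: R3 = 11 + 7 = 18
  Iter 3: R3 = 18 + 7 = 25
Final: R3 = 25

25


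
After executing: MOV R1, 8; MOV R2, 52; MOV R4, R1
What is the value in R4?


Register state trace:
  MOV R1, 8  → R1 = 8
  MOV R2, 52  → R2 = 52
  MOV R4, R1  → R4 = 8
Final: R4 = 8

8


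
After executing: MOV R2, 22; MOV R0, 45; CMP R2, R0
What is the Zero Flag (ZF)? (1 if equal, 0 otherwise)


Register state trace:
  MOV R2, 22  → R2 = 22
  MOV R0, 45  → R0 = 45
  CMP R2, R0  → computes 22 - 45 = -23
  Result is nonzero, so values are not equal
ZF = 0

0


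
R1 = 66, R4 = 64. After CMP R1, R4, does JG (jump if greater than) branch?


Trace:
  R1 = 66, R4 = 64
  CMP R1, R4  → compares 66 vs 64
  JG checks: is 66 greater than 64?
  66 > 64, so condition is true
Branch taken: Yes

Yes


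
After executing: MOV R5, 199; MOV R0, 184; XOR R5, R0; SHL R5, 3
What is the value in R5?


Register state trace:
  MOV R5, 199  → R5 = 199 (0b11000111)
  MOV R0, 184  → R0 = 184 (0b10111000)
  XOR R5, R0  → R5 = 199 XOR 184 = 127 (0b01111111)
  SHL R5, 3  → R5 = 127 << 3 = 1016
Final: R5 = 1016

1016


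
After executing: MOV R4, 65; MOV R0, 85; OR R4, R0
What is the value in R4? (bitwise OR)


Register state trace:
  MOV R4, 65  → R4 = 65 (0b01000001)
  MOV R0, 85  → R0 = 85 (0b01010101)
  OR R4, R0   → R4 = 65 OR 85 = 85 (0b01010101)
Final: R4 = 85

85


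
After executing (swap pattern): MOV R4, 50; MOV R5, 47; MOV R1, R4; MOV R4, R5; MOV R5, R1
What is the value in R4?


Register state trace (swap pattern):
  MOV R4, 50  → R4 = 50
  MOV R5, 47  → R5 = 47
  MOV R1, R4  → R1 = 50  (save R4)
  MOV R4, R5  → R4 = 47  (R4 gets R5's value)
  MOV R5, R1  → R5 = 50  (R5 gets saved value)
Final: R4 = 47

47


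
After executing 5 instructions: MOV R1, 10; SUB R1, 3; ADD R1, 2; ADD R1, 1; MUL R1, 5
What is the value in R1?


Register state trace:
  MOV R1, 10  → R1 = 10
  SUB R1, 3  → R1 = 10 - 3 = 7
  ADD R1, 2  → R1 = 7 + 2 = 9
  ADD R1, 1  → R1 = 9 + 1 = 10
  MUL R1, 5  → R1 = 10 * 5 = 50
Final: R1 = 50

50


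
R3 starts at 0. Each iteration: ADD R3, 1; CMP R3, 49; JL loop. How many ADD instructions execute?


Loop trace (R3 starts at 0, target 49, step 1):
  ADD #1: R3 = 0 + 1 = 1  → 1 < 49, loop
  ADD #2: R3 = 1 + 1 = 2  → 2 < 49, loop
  ADD #3: R3 = 2 + 1 = 3  → 3 < 49, loop
  ADD #4: R3 = 3 + 1 = 4  → 4 < 49, loop
  ADD #5: R3 = 4 + 1 = 5  → 5 < 49, loop
  ADD #6: R3 = 5 + 1 = 6  → 6 < 49, loop
  ADD #7: R3 = 6 + 1 = 7  → 7 < 49, loop
  ADD #8: R3 = 7 + 1 = 8  → 8 < 49, loop
  ADD #9: R3 = 8 + 1 = 9  → 9 < 49, loop
  ADD #10: R3 = 9 + 1 = 10  → 10 < 49, loop
  ADD #11: R3 = 10 + 1 = 11  → 11 < 49, loop
  ADD #12: R3 = 11 + 1 = 12  → 12 < 49, loop
  ADD #13: R3 = 12 + 1 = 13  → 13 < 49, loop
  ADD #14: R3 = 13 + 1 = 14  → 14 < 49, loop
  ADD #15: R3 = 14 + 1 = 15  → 15 < 49, loop
  ADD #16: R3 = 15 + 1 = 16  → 16 < 49, loop
  ADD #17: R3 = 16 + 1 = 17  → 17 < 49, loop
  ADD #18: R3 = 17 + 1 = 18  → 18 < 49, loop
  ADD #19: R3 = 18 + 1 = 19  → 19 < 49, loop
  ADD #20: R3 = 19 + 1 = 20  → 20 < 49, loop
  ADD #21: R3 = 20 + 1 = 21  → 21 < 49, loop
  ADD #22: R3 = 21 + 1 = 22  → 22 < 49, loop
  ADD #23: R3 = 22 + 1 = 23  → 23 < 49, loop
  ADD #24: R3 = 23 + 1 = 24  → 24 < 49, loop
  ADD #25: R3 = 24 + 1 = 25  → 25 < 49, loop
  ADD #26: R3 = 25 + 1 = 26  → 26 < 49, loop
  ADD #27: R3 = 26 + 1 = 27  → 27 < 49, loop
  ADD #28: R3 = 27 + 1 = 28  → 28 < 49, loop
  ADD #29: R3 = 28 + 1 = 29  → 29 < 49, loop
  ADD #30: R3 = 29 + 1 = 30  → 30 < 49, loop
  ADD #31: R3 = 30 + 1 = 31  → 31 < 49, loop
  ADD #32: R3 = 31 + 1 = 32  → 32 < 49, loop
  ADD #33: R3 = 32 + 1 = 33  → 33 < 49, loop
  ADD #34: R3 = 33 + 1 = 34  → 34 < 49, loop
  ADD #35: R3 = 34 + 1 = 35  → 35 < 49, loop
  ADD #36: R3 = 35 + 1 = 36  → 36 < 49, loop
  ADD #37: R3 = 36 + 1 = 37  → 37 < 49, loop
  ADD #38: R3 = 37 + 1 = 38  → 38 < 49, loop
  ADD #39: R3 = 38 + 1 = 39  → 39 < 49, loop
  ADD #40: R3 = 39 + 1 = 40  → 40 < 49, loop
  ADD #41: R3 = 40 + 1 = 41  → 41 < 49, loop
  ADD #42: R3 = 41 + 1 = 42  → 42 < 49, loop
  ADD #43: R3 = 42 + 1 = 43  → 43 < 49, loop
  ADD #44: R3 = 43 + 1 = 44  → 44 < 49, loop
  ADD #45: R3 = 44 + 1 = 45  → 45 < 49, loop
  ADD #46: R3 = 45 + 1 = 46  → 46 < 49, loop
  ADD #47: R3 = 46 + 1 = 47  → 47 < 49, loop
  ADD #48: R3 = 47 + 1 = 48  → 48 < 49, loop
  ADD #49: R3 = 48 + 1 = 49  → 49 >= 49, exit
Total ADD instructions: 49

49


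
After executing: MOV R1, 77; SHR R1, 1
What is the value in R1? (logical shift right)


Register state trace:
  MOV R1, 77  → R1 = 77
  SHR R1, 1  → R1 = 77 >> 1 = 77 // 2^1 = 38
Final: R1 = 38

38


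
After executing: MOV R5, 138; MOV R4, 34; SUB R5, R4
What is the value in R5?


Register state trace:
  MOV R5, 138  → R5 = 138
  MOV R4, 34  → R4 = 34
  SUB R5, R4  → R5 = 138 - 34 = 104
Final: R5 = 104

104


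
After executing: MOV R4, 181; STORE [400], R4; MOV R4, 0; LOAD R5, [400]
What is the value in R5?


Register and memory trace:
  MOV R4, 181  → R4 = 181
  STORE [400], R4  → mem[400] = 181
  MOV R4, 0  → R4 = 0
  LOAD R5, [400]  → R5 = mem[400] = 181
Final: R5 = 181

181


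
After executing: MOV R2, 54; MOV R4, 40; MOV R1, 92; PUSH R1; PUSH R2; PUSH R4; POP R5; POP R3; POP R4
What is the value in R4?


Stack trace (top is rightmost):
  MOV R2, 54  → R2 = 54
  MOV R4, 40  → R4 = 40
  MOV R1, 92  → R1 = 92
  PUSH R1  → stack: [92]
  PUSH R2  → stack: [92, 54]
  PUSH R4  → stack: [92, 54, 40]
  POP R5  → R5 = 40, stack: [92, 54]
  POP R3  → R3 = 54, stack: [92]
  POP R4  → R4 = 92, stack: []
Final: R4 = 92

92


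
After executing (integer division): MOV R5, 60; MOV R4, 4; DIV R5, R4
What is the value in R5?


Register state trace:
  MOV R5, 60  → R5 = 60
  MOV R4, 4  → R4 = 4
  DIV R5, R4  → R5 = 60 // 4 = 15
Final: R5 = 15

15


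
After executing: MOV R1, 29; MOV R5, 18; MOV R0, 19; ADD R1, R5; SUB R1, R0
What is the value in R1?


Register state trace:
  MOV R1, 29  → R1 = 29
  MOV R5, 18  → R5 = 18
  MOV R0, 19  → R0 = 19
  ADD R1, R5  → R1 = 29 + 18 = 47
  SUB R1, R0  → R1 = 47 - 19 = 28
Final: R1 = 28

28


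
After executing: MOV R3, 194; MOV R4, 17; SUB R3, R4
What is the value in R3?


Register state trace:
  MOV R3, 194  → R3 = 194
  MOV R4, 17  → R4 = 17
  SUB R3, R4  → R3 = 194 - 17 = 177
Final: R3 = 177

177


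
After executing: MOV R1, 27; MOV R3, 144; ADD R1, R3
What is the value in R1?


Register state trace:
  MOV R1, 27  → R1 = 27
  MOV R3, 144  → R3 = 144
  ADD R1, R3  → R1 = 27 + 144 = 171
Final: R1 = 171

171


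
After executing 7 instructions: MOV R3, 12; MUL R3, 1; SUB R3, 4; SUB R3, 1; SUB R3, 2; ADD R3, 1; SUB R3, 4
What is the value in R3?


Register state trace:
  MOV R3, 12  → R3 = 12
  MUL R3, 1  → R3 = 12 * 1 = 12
  SUB R3, 4  → R3 = 12 - 4 = 8
  SUB R3, 1  → R3 = 8 - 1 = 7
  SUB R3, 2  → R3 = 7 - 2 = 5
  ADD R3, 1  → R3 = 5 + 1 = 6
  SUB R3, 4  → R3 = 6 - 4 = 2
Final: R3 = 2

2


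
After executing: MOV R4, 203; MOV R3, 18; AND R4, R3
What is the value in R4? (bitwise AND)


Register state trace:
  MOV R4, 203  → R4 = 203 (0b11001011)
  MOV R3, 18  → R3 = 18 (0b00010010)
  AND R4, R3  → R4 = 203 AND 18 = 2 (0b00000010)
Final: R4 = 2

2


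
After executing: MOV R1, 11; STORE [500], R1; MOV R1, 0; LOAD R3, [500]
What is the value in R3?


Register and memory trace:
  MOV R1, 11  → R1 = 11
  STORE [500], R1  → mem[500] = 11
  MOV R1, 0  → R1 = 0
  LOAD R3, [500]  → R3 = mem[500] = 11
Final: R3 = 11

11


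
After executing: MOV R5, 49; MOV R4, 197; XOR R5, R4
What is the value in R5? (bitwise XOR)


Register state trace:
  MOV R5, 49  → R5 = 49 (0b00110001)
  MOV R4, 197  → R4 = 197 (0b11000101)
  XOR R5, R4  → R5 = 49 XOR 197 = 244 (0b11110100)
Final: R5 = 244

244


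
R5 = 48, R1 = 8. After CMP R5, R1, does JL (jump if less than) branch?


Trace:
  R5 = 48, R1 = 8
  CMP R5, R1  → compares 48 vs 8
  JL checks: is 48 less than 8?
  48 > 8, so condition is false
Branch taken: No

No


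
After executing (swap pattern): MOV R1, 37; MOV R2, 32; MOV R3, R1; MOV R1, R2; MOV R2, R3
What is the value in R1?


Register state trace (swap pattern):
  MOV R1, 37  → R1 = 37
  MOV R2, 32  → R2 = 32
  MOV R3, R1  → R3 = 37  (save R1)
  MOV R1, R2  → R1 = 32  (R1 gets R2's value)
  MOV R2, R3  → R2 = 37  (R2 gets saved value)
Final: R1 = 32

32


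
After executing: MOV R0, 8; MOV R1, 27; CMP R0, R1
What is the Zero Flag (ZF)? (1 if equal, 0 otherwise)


Register state trace:
  MOV R0, 8  → R0 = 8
  MOV R1, 27  → R1 = 27
  CMP R0, R1  → computes 8 - 27 = -19
  Result is nonzero, so values are not equal
ZF = 0

0


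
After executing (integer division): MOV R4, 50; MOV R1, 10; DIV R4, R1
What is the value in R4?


Register state trace:
  MOV R4, 50  → R4 = 50
  MOV R1, 10  → R1 = 10
  DIV R4, R1  → R4 = 50 // 10 = 5
Final: R4 = 5

5


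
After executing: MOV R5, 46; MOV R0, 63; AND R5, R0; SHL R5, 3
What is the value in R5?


Register state trace:
  MOV R5, 46  → R5 = 46 (0b00101110)
  MOV R0, 63  → R0 = 63 (0b00111111)
  AND R5, R0  → R5 = 46 AND 63 = 46 (0b00101110)
  SHL R5, 3  → R5 = 46 << 3 = 368
Final: R5 = 368

368


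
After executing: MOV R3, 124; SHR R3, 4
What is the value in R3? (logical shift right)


Register state trace:
  MOV R3, 124  → R3 = 124
  SHR R3, 4  → R3 = 124 >> 4 = 124 // 2^4 = 7
Final: R3 = 7

7


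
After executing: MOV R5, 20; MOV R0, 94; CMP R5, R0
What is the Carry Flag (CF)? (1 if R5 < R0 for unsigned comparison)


Register state trace:
  MOV R5, 20  → R5 = 20
  MOV R0, 94  → R0 = 94
  CMP R5, R0  → unsigned 20 - 94: borrow occurs
  20 < 94, so CF = 1
CF = 1

1


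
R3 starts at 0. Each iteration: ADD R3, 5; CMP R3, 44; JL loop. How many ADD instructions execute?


Loop trace (R3 starts at 0, target 44, step 5):
  ADD #1: R3 = 0 + 5 = 5  → 5 < 44, loop
  ADD #2: R3 = 5 + 5 = 10  → 10 < 44, loop
  ADD #3: R3 = 10 + 5 = 15  → 15 < 44, loop
  ADD #4: R3 = 15 + 5 = 20  → 20 < 44, loop
  ADD #5: R3 = 20 + 5 = 25  → 25 < 44, loop
  ADD #6: R3 = 25 + 5 = 30  → 30 < 44, loop
  ADD #7: R3 = 30 + 5 = 35  → 35 < 44, loop
  ADD #8: R3 = 35 + 5 = 40  → 40 < 44, loop
  ADD #9: R3 = 40 + 5 = 45  → 45 >= 44, exit
Total ADD instructions: 9

9


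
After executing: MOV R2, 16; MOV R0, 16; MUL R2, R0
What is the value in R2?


Register state trace:
  MOV R2, 16  → R2 = 16
  MOV R0, 16  → R0 = 16
  MUL R2, R0  → R2 = 16 * 16 = 256
Final: R2 = 256

256


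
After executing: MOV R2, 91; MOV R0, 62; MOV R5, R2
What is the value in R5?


Register state trace:
  MOV R2, 91  → R2 = 91
  MOV R0, 62  → R0 = 62
  MOV R5, R2  → R5 = 91
Final: R5 = 91

91


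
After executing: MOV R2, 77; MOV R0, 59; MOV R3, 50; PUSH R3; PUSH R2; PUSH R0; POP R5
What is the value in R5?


Stack trace (top is rightmost):
  MOV R2, 77  → R2 = 77
  MOV R0, 59  → R0 = 59
  MOV R3, 50  → R3 = 50
  PUSH R3  → stack: [50]
  PUSH R2  → stack: [50, 77]
  PUSH R0  → stack: [50, 77, 59]
  POP R5  → R5 = 59, stack: [50, 77]
Final: R5 = 59

59


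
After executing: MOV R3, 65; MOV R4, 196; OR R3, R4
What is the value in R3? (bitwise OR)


Register state trace:
  MOV R3, 65  → R3 = 65 (0b01000001)
  MOV R4, 196  → R4 = 196 (0b11000100)
  OR R3, R4   → R3 = 65 OR 196 = 197 (0b11000101)
Final: R3 = 197

197


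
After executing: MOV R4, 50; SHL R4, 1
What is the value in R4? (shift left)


Register state trace:
  MOV R4, 50  → R4 = 50
  SHL R4, 1  → R4 = 50 << 1 = 50 * 2^1 = 100
Final: R4 = 100

100


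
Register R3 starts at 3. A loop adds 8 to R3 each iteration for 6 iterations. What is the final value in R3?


Starting value: R3 = 3
  Iter 1: R3 = 3 + 8 = 11
  Iter 2: R3 = 11 + 8 = 19
  Iter 3: R3 = 19 + 8 = 27
  Iter 4: R3 = 27 + 8 = 35
  Iter 5: R3 = 35 + 8 = 43
  Iter 6: R3 = 43 + 8 = 51
Final: R3 = 51

51


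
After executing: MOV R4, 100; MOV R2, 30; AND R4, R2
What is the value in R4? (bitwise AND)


Register state trace:
  MOV R4, 100  → R4 = 100 (0b01100100)
  MOV R2, 30  → R2 = 30 (0b00011110)
  AND R4, R2  → R4 = 100 AND 30 = 4 (0b00000100)
Final: R4 = 4

4


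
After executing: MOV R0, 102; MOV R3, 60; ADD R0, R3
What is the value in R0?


Register state trace:
  MOV R0, 102  → R0 = 102
  MOV R3, 60  → R3 = 60
  ADD R0, R3  → R0 = 102 + 60 = 162
Final: R0 = 162

162


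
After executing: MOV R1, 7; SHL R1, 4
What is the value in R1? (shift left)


Register state trace:
  MOV R1, 7  → R1 = 7
  SHL R1, 4  → R1 = 7 << 4 = 7 * 2^4 = 112
Final: R1 = 112

112


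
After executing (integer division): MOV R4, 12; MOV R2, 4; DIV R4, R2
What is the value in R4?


Register state trace:
  MOV R4, 12  → R4 = 12
  MOV R2, 4  → R2 = 4
  DIV R4, R2  → R4 = 12 // 4 = 3
Final: R4 = 3

3


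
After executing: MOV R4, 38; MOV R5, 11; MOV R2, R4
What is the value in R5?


Register state trace:
  MOV R4, 38  → R4 = 38
  MOV R5, 11  → R5 = 11
  MOV R2, R4  → R2 = 38
Final: R5 = 11

11


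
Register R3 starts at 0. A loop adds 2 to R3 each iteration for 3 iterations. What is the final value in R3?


Starting value: R3 = 0
  Iter 1: R3 = 0 + 2 = 2
  Iter 2: R3 = 2 + 2 = 4
  Iter 3: R3 = 4 + 2 = 6
Final: R3 = 6

6


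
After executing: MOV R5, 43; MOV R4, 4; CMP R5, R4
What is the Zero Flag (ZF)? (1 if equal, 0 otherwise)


Register state trace:
  MOV R5, 43  → R5 = 43
  MOV R4, 4  → R4 = 4
  CMP R5, R4  → computes 43 - 4 = 39
  Result is nonzero, so values are not equal
ZF = 0

0


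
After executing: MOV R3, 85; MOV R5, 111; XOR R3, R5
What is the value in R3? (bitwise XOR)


Register state trace:
  MOV R3, 85  → R3 = 85 (0b01010101)
  MOV R5, 111  → R5 = 111 (0b01101111)
  XOR R3, R5  → R3 = 85 XOR 111 = 58 (0b00111010)
Final: R3 = 58

58


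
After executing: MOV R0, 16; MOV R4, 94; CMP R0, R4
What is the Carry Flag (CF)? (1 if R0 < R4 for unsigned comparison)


Register state trace:
  MOV R0, 16  → R0 = 16
  MOV R4, 94  → R4 = 94
  CMP R0, R4  → unsigned 16 - 94: borrow occurs
  16 < 94, so CF = 1
CF = 1

1


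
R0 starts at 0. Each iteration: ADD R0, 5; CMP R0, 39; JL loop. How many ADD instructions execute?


Loop trace (R0 starts at 0, target 39, step 5):
  ADD #1: R0 = 0 + 5 = 5  → 5 < 39, loop
  ADD #2: R0 = 5 + 5 = 10  → 10 < 39, loop
  ADD #3: R0 = 10 + 5 = 15  → 15 < 39, loop
  ADD #4: R0 = 15 + 5 = 20  → 20 < 39, loop
  ADD #5: R0 = 20 + 5 = 25  → 25 < 39, loop
  ADD #6: R0 = 25 + 5 = 30  → 30 < 39, loop
  ADD #7: R0 = 30 + 5 = 35  → 35 < 39, loop
  ADD #8: R0 = 35 + 5 = 40  → 40 >= 39, exit
Total ADD instructions: 8

8


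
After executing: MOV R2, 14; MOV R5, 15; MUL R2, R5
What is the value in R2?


Register state trace:
  MOV R2, 14  → R2 = 14
  MOV R5, 15  → R5 = 15
  MUL R2, R5  → R2 = 14 * 15 = 210
Final: R2 = 210

210


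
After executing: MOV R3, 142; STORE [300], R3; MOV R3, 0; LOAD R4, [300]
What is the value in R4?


Register and memory trace:
  MOV R3, 142  → R3 = 142
  STORE [300], R3  → mem[300] = 142
  MOV R3, 0  → R3 = 0
  LOAD R4, [300]  → R4 = mem[300] = 142
Final: R4 = 142

142


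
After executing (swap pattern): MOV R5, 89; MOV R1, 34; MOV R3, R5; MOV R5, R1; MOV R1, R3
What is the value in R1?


Register state trace (swap pattern):
  MOV R5, 89  → R5 = 89
  MOV R1, 34  → R1 = 34
  MOV R3, R5  → R3 = 89  (save R5)
  MOV R5, R1  → R5 = 34  (R5 gets R1's value)
  MOV R1, R3  → R1 = 89  (R1 gets saved value)
Final: R1 = 89

89


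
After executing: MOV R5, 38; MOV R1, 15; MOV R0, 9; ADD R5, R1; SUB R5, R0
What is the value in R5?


Register state trace:
  MOV R5, 38  → R5 = 38
  MOV R1, 15  → R1 = 15
  MOV R0, 9  → R0 = 9
  ADD R5, R1  → R5 = 38 + 15 = 53
  SUB R5, R0  → R5 = 53 - 9 = 44
Final: R5 = 44

44


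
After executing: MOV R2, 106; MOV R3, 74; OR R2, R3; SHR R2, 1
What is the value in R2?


Register state trace:
  MOV R2, 106  → R2 = 106 (0b01101010)
  MOV R3, 74  → R3 = 74 (0b01001010)
  OR R2, R3  → R2 = 106 OR 74 = 106 (0b01101010)
  SHR R2, 1  → R2 = 106 >> 1 = 53
Final: R2 = 53

53


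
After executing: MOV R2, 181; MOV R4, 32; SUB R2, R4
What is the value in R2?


Register state trace:
  MOV R2, 181  → R2 = 181
  MOV R4, 32  → R4 = 32
  SUB R2, R4  → R2 = 181 - 32 = 149
Final: R2 = 149

149


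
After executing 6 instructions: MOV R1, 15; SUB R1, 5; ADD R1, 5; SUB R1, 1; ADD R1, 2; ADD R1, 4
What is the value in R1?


Register state trace:
  MOV R1, 15  → R1 = 15
  SUB R1, 5  → R1 = 15 - 5 = 10
  ADD R1, 5  → R1 = 10 + 5 = 15
  SUB R1, 1  → R1 = 15 - 1 = 14
  ADD R1, 2  → R1 = 14 + 2 = 16
  ADD R1, 4  → R1 = 16 + 4 = 20
Final: R1 = 20

20


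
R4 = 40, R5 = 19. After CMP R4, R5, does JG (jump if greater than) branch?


Trace:
  R4 = 40, R5 = 19
  CMP R4, R5  → compares 40 vs 19
  JG checks: is 40 greater than 19?
  40 > 19, so condition is true
Branch taken: Yes

Yes


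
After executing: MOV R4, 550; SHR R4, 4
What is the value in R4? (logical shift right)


Register state trace:
  MOV R4, 550  → R4 = 550
  SHR R4, 4  → R4 = 550 >> 4 = 550 // 2^4 = 34
Final: R4 = 34

34


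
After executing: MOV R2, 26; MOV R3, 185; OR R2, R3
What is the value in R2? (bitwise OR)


Register state trace:
  MOV R2, 26  → R2 = 26 (0b00011010)
  MOV R3, 185  → R3 = 185 (0b10111001)
  OR R2, R3   → R2 = 26 OR 185 = 187 (0b10111011)
Final: R2 = 187

187


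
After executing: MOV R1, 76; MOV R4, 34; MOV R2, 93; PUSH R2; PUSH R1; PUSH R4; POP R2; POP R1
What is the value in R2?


Stack trace (top is rightmost):
  MOV R1, 76  → R1 = 76
  MOV R4, 34  → R4 = 34
  MOV R2, 93  → R2 = 93
  PUSH R2  → stack: [93]
  PUSH R1  → stack: [93, 76]
  PUSH R4  → stack: [93, 76, 34]
  POP R2  → R2 = 34, stack: [93, 76]
  POP R1  → R1 = 76, stack: [93]
Final: R2 = 34

34


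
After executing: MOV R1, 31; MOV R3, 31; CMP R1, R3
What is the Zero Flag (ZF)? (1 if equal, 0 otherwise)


Register state trace:
  MOV R1, 31  → R1 = 31
  MOV R3, 31  → R3 = 31
  CMP R1, R3  → computes 31 - 31 = 0
  Result is zero, so values are equal
ZF = 1

1


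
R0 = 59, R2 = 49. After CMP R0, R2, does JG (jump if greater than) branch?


Trace:
  R0 = 59, R2 = 49
  CMP R0, R2  → compares 59 vs 49
  JG checks: is 59 greater than 49?
  59 > 49, so condition is true
Branch taken: Yes

Yes


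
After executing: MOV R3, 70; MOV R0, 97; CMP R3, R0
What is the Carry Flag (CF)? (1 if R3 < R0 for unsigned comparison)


Register state trace:
  MOV R3, 70  → R3 = 70
  MOV R0, 97  → R0 = 97
  CMP R3, R0  → unsigned 70 - 97: borrow occurs
  70 < 97, so CF = 1
CF = 1

1


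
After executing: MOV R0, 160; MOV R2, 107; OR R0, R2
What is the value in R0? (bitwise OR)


Register state trace:
  MOV R0, 160  → R0 = 160 (0b10100000)
  MOV R2, 107  → R2 = 107 (0b01101011)
  OR R0, R2   → R0 = 160 OR 107 = 235 (0b11101011)
Final: R0 = 235

235


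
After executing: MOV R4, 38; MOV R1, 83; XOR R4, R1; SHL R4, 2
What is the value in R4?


Register state trace:
  MOV R4, 38  → R4 = 38 (0b00100110)
  MOV R1, 83  → R1 = 83 (0b01010011)
  XOR R4, R1  → R4 = 38 XOR 83 = 117 (0b01110101)
  SHL R4, 2  → R4 = 117 << 2 = 468
Final: R4 = 468

468


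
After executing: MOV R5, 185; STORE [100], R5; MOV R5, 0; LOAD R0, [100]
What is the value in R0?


Register and memory trace:
  MOV R5, 185  → R5 = 185
  STORE [100], R5  → mem[100] = 185
  MOV R5, 0  → R5 = 0
  LOAD R0, [100]  → R0 = mem[100] = 185
Final: R0 = 185

185


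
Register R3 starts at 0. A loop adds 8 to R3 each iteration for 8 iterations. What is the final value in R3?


Starting value: R3 = 0
  Iter 1: R3 = 0 + 8 = 8
  Iter 2: R3 = 8 + 8 = 16
  Iter 3: R3 = 16 + 8 = 24
  Iter 4: R3 = 24 + 8 = 32
  Iter 5: R3 = 32 + 8 = 40
  Iter 6: R3 = 40 + 8 = 48
  Iter 7: R3 = 48 + 8 = 56
  Iter 8: R3 = 56 + 8 = 64
Final: R3 = 64

64


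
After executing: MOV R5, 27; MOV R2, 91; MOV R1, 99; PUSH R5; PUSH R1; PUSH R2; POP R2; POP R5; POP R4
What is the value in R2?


Stack trace (top is rightmost):
  MOV R5, 27  → R5 = 27
  MOV R2, 91  → R2 = 91
  MOV R1, 99  → R1 = 99
  PUSH R5  → stack: [27]
  PUSH R1  → stack: [27, 99]
  PUSH R2  → stack: [27, 99, 91]
  POP R2  → R2 = 91, stack: [27, 99]
  POP R5  → R5 = 99, stack: [27]
  POP R4  → R4 = 27, stack: []
Final: R2 = 91

91


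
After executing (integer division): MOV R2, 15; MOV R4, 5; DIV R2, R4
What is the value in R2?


Register state trace:
  MOV R2, 15  → R2 = 15
  MOV R4, 5  → R4 = 5
  DIV R2, R4  → R2 = 15 // 5 = 3
Final: R2 = 3

3


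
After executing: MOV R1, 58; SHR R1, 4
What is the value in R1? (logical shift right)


Register state trace:
  MOV R1, 58  → R1 = 58
  SHR R1, 4  → R1 = 58 >> 4 = 58 // 2^4 = 3
Final: R1 = 3

3


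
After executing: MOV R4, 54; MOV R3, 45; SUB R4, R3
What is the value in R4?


Register state trace:
  MOV R4, 54  → R4 = 54
  MOV R3, 45  → R3 = 45
  SUB R4, R3  → R4 = 54 - 45 = 9
Final: R4 = 9

9


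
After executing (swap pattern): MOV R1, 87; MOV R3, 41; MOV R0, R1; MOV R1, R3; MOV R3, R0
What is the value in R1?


Register state trace (swap pattern):
  MOV R1, 87  → R1 = 87
  MOV R3, 41  → R3 = 41
  MOV R0, R1  → R0 = 87  (save R1)
  MOV R1, R3  → R1 = 41  (R1 gets R3's value)
  MOV R3, R0  → R3 = 87  (R3 gets saved value)
Final: R1 = 41

41


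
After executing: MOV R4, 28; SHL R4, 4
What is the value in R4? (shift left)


Register state trace:
  MOV R4, 28  → R4 = 28
  SHL R4, 4  → R4 = 28 << 4 = 28 * 2^4 = 448
Final: R4 = 448

448


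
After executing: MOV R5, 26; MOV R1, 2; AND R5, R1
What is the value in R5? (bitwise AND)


Register state trace:
  MOV R5, 26  → R5 = 26 (0b00011010)
  MOV R1, 2  → R1 = 2 (0b00000010)
  AND R5, R1  → R5 = 26 AND 2 = 2 (0b00000010)
Final: R5 = 2

2


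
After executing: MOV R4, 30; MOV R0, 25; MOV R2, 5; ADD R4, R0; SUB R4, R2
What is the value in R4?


Register state trace:
  MOV R4, 30  → R4 = 30
  MOV R0, 25  → R0 = 25
  MOV R2, 5  → R2 = 5
  ADD R4, R0  → R4 = 30 + 25 = 55
  SUB R4, R2  → R4 = 55 - 5 = 50
Final: R4 = 50

50


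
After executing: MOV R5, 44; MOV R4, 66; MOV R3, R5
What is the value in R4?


Register state trace:
  MOV R5, 44  → R5 = 44
  MOV R4, 66  → R4 = 66
  MOV R3, R5  → R3 = 44
Final: R4 = 66

66


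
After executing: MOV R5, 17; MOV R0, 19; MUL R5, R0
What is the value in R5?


Register state trace:
  MOV R5, 17  → R5 = 17
  MOV R0, 19  → R0 = 19
  MUL R5, R0  → R5 = 17 * 19 = 323
Final: R5 = 323

323


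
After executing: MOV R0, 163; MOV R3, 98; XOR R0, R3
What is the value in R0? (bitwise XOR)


Register state trace:
  MOV R0, 163  → R0 = 163 (0b10100011)
  MOV R3, 98  → R3 = 98 (0b01100010)
  XOR R0, R3  → R0 = 163 XOR 98 = 193 (0b11000001)
Final: R0 = 193

193


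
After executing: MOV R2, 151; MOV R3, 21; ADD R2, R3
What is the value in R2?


Register state trace:
  MOV R2, 151  → R2 = 151
  MOV R3, 21  → R3 = 21
  ADD R2, R3  → R2 = 151 + 21 = 172
Final: R2 = 172

172


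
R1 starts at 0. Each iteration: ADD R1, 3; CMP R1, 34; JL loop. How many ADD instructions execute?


Loop trace (R1 starts at 0, target 34, step 3):
  ADD #1: R1 = 0 + 3 = 3  → 3 < 34, loop
  ADD #2: R1 = 3 + 3 = 6  → 6 < 34, loop
  ADD #3: R1 = 6 + 3 = 9  → 9 < 34, loop
  ADD #4: R1 = 9 + 3 = 12  → 12 < 34, loop
  ADD #5: R1 = 12 + 3 = 15  → 15 < 34, loop
  ADD #6: R1 = 15 + 3 = 18  → 18 < 34, loop
  ADD #7: R1 = 18 + 3 = 21  → 21 < 34, loop
  ADD #8: R1 = 21 + 3 = 24  → 24 < 34, loop
  ADD #9: R1 = 24 + 3 = 27  → 27 < 34, loop
  ADD #10: R1 = 27 + 3 = 30  → 30 < 34, loop
  ADD #11: R1 = 30 + 3 = 33  → 33 < 34, loop
  ADD #12: R1 = 33 + 3 = 36  → 36 >= 34, exit
Total ADD instructions: 12

12


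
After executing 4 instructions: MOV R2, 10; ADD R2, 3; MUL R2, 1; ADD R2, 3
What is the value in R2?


Register state trace:
  MOV R2, 10  → R2 = 10
  ADD R2, 3  → R2 = 10 + 3 = 13
  MUL R2, 1  → R2 = 13 * 1 = 13
  ADD R2, 3  → R2 = 13 + 3 = 16
Final: R2 = 16

16


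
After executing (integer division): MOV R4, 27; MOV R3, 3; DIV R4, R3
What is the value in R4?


Register state trace:
  MOV R4, 27  → R4 = 27
  MOV R3, 3  → R3 = 3
  DIV R4, R3  → R4 = 27 // 3 = 9
Final: R4 = 9

9


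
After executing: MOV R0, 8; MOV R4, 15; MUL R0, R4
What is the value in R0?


Register state trace:
  MOV R0, 8  → R0 = 8
  MOV R4, 15  → R4 = 15
  MUL R0, R4  → R0 = 8 * 15 = 120
Final: R0 = 120

120


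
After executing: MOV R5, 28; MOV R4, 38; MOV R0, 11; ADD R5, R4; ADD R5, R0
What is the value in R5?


Register state trace:
  MOV R5, 28  → R5 = 28
  MOV R4, 38  → R4 = 38
  MOV R0, 11  → R0 = 11
  ADD R5, R4  → R5 = 28 + 38 = 66
  ADD R5, R0  → R5 = 66 + 11 = 77
Final: R5 = 77

77


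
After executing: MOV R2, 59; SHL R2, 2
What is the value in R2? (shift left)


Register state trace:
  MOV R2, 59  → R2 = 59
  SHL R2, 2  → R2 = 59 << 2 = 59 * 2^2 = 236
Final: R2 = 236

236


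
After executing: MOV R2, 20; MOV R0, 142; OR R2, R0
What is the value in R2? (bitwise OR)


Register state trace:
  MOV R2, 20  → R2 = 20 (0b00010100)
  MOV R0, 142  → R0 = 142 (0b10001110)
  OR R2, R0   → R2 = 20 OR 142 = 158 (0b10011110)
Final: R2 = 158

158


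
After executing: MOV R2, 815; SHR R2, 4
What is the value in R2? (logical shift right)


Register state trace:
  MOV R2, 815  → R2 = 815
  SHR R2, 4  → R2 = 815 >> 4 = 815 // 2^4 = 50
Final: R2 = 50

50
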